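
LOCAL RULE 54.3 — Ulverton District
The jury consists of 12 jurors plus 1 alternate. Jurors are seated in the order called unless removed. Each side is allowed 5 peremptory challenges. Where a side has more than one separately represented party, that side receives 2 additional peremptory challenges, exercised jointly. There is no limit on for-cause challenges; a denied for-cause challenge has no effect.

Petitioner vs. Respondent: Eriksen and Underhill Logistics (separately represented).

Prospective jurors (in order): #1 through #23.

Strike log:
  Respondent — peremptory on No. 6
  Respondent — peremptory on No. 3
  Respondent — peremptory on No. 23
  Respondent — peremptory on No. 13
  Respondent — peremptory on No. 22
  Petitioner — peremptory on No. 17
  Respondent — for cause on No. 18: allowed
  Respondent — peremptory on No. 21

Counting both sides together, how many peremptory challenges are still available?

Petitioner allotment: 5. Respondent allotment: 5 base + 2 multi-party = 7.
Petitioner peremptories used: #17 — 1.
Respondent peremptories used: #6, #3, #23, #13, #22, #21 — 6 (the for-cause on #18 doesn't count).
Remaining: (5 − 1) + (7 − 6) = 5.

5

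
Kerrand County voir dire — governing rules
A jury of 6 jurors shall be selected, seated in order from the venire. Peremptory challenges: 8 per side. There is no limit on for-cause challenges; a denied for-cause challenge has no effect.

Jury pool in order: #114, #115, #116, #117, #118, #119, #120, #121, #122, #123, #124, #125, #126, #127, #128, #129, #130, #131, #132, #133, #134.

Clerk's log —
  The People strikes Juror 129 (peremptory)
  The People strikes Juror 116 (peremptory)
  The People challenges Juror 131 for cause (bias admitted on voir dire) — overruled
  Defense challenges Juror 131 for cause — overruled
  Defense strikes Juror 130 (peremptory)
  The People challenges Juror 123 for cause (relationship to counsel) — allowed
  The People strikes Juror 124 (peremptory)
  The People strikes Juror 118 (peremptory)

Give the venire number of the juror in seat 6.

121

Removed: #116, #118, #123, #124, #129, #130. (#131 stays — for-cause denied.)
Filling seats in venire order through position 6: #114, #115, #117, #119, #120, #121.
So seat 6 is #121.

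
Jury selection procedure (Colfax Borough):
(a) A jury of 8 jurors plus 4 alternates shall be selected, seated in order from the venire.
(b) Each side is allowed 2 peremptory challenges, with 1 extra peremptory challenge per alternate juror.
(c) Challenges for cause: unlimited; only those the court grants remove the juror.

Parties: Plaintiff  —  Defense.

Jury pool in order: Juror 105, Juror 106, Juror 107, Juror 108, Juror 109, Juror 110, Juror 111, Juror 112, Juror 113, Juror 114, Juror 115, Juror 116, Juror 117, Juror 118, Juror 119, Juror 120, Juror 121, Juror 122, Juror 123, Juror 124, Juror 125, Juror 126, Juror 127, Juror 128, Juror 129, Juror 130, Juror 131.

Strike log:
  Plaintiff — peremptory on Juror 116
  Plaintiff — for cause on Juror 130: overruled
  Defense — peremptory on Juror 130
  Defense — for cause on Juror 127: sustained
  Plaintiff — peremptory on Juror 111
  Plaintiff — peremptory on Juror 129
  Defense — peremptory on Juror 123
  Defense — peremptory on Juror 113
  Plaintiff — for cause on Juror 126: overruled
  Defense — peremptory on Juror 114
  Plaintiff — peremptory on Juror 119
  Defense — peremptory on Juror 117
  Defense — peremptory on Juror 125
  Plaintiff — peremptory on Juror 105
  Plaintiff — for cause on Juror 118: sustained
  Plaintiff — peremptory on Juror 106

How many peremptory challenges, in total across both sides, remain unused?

0

Plaintiff allotment: 2 base + 1 × 4 alternates = 6. Defense allotment: 2 base + 1 × 4 alternates = 6.
Plaintiff peremptories used: #116, #111, #129, #119, #105, #106 — 6 (for-cause on #130, #126, #118 don't count).
Defense peremptories used: #130, #123, #113, #114, #117, #125 — 6 (the for-cause on #127 doesn't count).
Remaining: (6 − 6) + (6 − 6) = 0.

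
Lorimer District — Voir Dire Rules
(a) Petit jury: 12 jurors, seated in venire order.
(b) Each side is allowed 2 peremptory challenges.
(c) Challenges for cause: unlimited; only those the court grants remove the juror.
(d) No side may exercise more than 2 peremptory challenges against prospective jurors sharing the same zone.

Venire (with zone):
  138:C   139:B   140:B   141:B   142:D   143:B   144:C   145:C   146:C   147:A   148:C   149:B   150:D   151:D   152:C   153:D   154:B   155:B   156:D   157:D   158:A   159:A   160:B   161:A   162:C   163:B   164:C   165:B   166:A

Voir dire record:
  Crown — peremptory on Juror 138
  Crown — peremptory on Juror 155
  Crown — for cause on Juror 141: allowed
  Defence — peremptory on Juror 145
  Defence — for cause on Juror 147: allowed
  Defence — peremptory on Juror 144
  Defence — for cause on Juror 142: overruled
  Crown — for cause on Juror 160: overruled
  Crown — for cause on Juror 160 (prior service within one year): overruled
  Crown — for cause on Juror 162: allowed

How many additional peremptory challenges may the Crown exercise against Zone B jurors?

0

Crown peremptories so far: #138, #155 — 2 of 2 used, 0 left overall.
Against Zone B: #155 — 1 used; per-zone cap 2 leaves 1.
Binding limit: min(0, 1) = 0.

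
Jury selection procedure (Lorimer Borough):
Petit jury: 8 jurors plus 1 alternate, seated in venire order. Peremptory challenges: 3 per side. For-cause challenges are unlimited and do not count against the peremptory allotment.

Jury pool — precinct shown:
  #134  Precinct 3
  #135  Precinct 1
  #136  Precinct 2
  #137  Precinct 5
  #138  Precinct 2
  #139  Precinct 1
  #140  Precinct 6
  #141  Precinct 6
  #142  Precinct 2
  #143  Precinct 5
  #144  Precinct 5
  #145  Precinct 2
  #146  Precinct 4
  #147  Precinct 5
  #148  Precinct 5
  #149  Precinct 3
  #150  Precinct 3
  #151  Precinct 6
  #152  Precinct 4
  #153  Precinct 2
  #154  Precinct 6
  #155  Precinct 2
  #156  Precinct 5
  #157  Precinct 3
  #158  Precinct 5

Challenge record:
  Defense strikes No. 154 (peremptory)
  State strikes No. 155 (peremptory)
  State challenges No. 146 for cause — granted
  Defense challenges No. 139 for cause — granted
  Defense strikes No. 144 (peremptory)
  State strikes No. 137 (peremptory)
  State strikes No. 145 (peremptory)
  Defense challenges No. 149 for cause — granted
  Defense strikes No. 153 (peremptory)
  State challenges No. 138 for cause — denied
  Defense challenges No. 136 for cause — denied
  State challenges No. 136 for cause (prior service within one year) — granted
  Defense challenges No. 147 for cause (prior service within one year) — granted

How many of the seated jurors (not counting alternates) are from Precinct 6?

Removed: #136, #137, #139, #144, #145, #146, #147, #149, #153, #154, #155.
Seated jurors 1–8: #134, #135, #138, #140, #141, #142, #143, #148 (alternates #150 not counted).
Of those, in Precinct 6: #140, #141 → 2.

2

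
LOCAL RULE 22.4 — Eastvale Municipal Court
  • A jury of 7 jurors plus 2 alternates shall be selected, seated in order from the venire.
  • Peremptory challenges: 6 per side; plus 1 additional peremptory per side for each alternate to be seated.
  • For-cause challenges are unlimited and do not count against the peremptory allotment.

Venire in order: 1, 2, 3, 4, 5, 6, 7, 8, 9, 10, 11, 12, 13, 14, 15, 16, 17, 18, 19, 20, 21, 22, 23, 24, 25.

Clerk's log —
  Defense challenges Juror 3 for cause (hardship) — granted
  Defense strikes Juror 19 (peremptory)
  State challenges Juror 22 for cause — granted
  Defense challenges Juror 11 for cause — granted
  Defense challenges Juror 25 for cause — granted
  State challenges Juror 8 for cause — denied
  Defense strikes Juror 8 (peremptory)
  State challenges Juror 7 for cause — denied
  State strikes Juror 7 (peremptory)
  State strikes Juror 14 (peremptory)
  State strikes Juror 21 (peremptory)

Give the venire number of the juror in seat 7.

Removed: #3, #7, #8, #11, #14, #19, #21, #22, #25.
Seating in order: seats 1–7 → #1, #2, #4, #5, #6, #9, #10; alternates → #12, #13.
So seat 7 is #10.

10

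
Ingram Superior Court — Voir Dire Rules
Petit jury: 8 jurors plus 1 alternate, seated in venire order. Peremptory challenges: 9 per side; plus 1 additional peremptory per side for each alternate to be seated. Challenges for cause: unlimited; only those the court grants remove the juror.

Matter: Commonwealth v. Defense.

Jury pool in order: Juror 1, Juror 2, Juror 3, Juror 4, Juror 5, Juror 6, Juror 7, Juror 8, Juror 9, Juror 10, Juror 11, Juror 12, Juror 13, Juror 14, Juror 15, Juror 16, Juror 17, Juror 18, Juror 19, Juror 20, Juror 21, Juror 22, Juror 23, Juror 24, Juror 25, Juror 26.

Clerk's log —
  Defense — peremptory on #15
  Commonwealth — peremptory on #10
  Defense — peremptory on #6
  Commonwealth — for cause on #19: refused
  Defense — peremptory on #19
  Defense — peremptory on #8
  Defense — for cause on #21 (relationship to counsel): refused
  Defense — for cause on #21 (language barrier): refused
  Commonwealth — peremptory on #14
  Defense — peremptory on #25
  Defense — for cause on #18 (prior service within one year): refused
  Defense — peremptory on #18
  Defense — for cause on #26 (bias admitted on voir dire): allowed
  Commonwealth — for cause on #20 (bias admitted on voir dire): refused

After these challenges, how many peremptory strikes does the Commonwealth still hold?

Commonwealth allotment: 9 base + 1 × 1 alternate = 10.
Commonwealth peremptories used: #10, #14 — 2 (for-cause on #19, #20 don't count).
Remaining: 10 − 2 = 8.

8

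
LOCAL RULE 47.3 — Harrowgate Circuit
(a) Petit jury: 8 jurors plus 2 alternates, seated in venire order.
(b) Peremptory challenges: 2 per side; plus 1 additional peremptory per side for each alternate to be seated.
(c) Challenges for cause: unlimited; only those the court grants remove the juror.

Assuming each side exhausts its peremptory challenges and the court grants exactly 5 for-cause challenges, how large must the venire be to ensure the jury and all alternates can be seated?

23

Seats to fill: 8 + 2 alternates = 10.
Peremptories: 2 + 1×2 = 4 per side × 2 sides = 8.
For-cause removals: 5.
Minimum venire: 10 + 8 + 5 = 23.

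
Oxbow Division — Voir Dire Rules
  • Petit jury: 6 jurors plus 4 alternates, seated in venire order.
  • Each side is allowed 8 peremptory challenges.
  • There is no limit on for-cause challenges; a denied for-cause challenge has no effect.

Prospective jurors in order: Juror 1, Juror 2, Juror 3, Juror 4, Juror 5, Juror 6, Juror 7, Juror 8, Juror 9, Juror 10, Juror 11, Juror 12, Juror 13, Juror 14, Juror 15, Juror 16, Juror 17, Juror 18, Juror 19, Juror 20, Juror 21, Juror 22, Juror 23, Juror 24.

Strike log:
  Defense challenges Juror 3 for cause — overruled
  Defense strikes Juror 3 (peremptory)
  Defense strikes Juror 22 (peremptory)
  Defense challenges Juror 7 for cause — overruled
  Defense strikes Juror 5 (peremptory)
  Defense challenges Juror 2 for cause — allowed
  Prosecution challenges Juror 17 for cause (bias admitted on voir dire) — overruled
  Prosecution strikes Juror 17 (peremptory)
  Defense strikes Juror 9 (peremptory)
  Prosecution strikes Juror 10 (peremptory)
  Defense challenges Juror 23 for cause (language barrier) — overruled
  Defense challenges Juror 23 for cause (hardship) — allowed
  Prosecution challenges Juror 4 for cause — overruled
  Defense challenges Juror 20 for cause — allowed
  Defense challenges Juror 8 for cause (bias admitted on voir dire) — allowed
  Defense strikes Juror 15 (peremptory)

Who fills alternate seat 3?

Removed: #2, #3, #5, #8, #9, #10, #15, #17, #20, #22, #23. (#4, #7 stay — for-cause denied.)
Filling seats in venire order through position 9: #1, #4, #6, #7, #11, #12, #13, #14, #16.
So alternate 3 is #16.

16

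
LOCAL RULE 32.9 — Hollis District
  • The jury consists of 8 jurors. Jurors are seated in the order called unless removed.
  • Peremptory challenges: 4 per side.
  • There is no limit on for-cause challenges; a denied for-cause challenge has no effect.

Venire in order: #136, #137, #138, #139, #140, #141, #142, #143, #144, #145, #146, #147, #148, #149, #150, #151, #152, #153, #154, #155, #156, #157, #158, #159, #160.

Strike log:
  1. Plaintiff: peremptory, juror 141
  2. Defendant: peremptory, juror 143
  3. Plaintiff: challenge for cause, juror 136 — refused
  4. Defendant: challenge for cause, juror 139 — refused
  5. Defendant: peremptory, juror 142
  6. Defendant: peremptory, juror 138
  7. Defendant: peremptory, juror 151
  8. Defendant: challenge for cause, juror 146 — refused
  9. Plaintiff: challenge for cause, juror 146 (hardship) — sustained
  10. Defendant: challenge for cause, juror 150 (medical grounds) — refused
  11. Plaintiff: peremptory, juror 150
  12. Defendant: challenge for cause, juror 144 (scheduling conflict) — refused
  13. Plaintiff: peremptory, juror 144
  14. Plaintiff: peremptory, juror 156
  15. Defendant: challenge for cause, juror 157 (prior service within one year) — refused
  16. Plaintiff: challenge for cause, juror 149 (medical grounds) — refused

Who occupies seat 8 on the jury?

Removed: #138, #141, #142, #143, #144, #146, #150, #151, #156. (#136, #139, #149, #157 stay — for-cause denied.)
Seating in order: seats 1–8 → #136, #137, #139, #140, #145, #147, #148, #149.
So seat 8 is #149.

149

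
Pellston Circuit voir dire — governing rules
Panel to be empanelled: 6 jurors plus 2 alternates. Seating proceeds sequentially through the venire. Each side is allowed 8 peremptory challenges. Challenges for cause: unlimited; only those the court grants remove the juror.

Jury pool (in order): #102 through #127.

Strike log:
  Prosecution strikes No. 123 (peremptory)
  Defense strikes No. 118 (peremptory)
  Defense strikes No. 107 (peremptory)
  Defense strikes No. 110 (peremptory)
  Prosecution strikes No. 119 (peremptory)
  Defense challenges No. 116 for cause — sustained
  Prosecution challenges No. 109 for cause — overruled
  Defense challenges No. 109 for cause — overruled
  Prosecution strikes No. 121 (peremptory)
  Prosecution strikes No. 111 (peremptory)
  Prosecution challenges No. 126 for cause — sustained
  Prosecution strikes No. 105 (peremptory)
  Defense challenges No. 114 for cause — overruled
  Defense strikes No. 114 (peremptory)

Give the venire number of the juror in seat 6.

109

Removed: #105, #107, #110, #111, #114, #116, #118, #119, #121, #123, #126. (#109 stays — for-cause denied.)
Seating in order: seats 1–6 → #102, #103, #104, #106, #108, #109; alternates → #112, #113.
So seat 6 is #109.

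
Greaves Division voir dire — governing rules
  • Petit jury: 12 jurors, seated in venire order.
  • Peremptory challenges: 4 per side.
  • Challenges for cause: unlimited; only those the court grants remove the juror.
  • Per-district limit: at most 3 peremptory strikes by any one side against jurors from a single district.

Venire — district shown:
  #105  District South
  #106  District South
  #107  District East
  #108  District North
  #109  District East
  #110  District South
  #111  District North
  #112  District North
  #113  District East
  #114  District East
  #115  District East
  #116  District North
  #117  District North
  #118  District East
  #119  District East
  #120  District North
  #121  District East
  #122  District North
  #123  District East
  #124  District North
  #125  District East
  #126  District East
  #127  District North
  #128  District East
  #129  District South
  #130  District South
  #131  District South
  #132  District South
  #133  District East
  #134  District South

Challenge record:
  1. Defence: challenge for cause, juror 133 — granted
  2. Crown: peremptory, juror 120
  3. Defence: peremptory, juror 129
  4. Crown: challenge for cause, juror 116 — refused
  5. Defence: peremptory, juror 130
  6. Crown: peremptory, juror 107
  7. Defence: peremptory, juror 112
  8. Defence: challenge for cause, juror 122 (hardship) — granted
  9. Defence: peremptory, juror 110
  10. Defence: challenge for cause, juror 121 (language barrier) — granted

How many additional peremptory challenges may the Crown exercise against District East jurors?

Crown peremptories so far: #120, #107 — 2 of 4 used, 2 left overall.
Against District East: #107 — 1 used; per-district cap 3 leaves 2.
Binding limit: min(2, 2) = 2.

2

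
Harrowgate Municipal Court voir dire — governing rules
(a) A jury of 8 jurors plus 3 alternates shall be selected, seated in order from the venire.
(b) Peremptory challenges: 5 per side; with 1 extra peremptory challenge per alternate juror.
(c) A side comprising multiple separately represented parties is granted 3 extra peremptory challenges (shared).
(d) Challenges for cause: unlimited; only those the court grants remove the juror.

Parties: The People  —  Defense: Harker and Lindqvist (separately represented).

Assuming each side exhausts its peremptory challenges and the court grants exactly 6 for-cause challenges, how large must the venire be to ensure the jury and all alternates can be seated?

Seats to fill: 8 + 3 alternates = 11.
Peremptories — The People: 5 + 1×3 = 8; Defense: 5 + 1×3 + 3 = 11; total 19.
For-cause removals: 6.
Minimum venire: 11 + 19 + 6 = 36.

36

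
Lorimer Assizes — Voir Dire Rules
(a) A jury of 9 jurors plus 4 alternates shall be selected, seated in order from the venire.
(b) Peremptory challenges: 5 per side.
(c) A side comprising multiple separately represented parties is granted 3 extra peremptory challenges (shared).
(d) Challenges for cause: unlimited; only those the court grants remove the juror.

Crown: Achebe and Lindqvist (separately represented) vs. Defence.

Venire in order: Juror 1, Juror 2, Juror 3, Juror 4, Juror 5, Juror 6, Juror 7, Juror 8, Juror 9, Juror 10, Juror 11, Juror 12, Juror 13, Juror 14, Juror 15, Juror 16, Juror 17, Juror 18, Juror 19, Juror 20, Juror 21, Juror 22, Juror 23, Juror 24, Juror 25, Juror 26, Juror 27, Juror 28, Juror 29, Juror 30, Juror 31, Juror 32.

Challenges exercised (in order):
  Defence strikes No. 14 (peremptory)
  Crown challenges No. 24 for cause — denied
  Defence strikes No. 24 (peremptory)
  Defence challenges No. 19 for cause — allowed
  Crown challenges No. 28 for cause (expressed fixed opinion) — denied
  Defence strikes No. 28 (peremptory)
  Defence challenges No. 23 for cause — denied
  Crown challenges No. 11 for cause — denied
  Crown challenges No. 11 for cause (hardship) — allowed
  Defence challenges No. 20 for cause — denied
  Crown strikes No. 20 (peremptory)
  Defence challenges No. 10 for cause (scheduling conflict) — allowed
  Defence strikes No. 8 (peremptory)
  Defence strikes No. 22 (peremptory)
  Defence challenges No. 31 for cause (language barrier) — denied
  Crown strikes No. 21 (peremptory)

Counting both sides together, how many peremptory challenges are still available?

6

Crown allotment: 5 base + 3 multi-party = 8. Defence allotment: 5.
Crown peremptories used: #20, #21 — 2 (for-cause on #24, #28, #11, #11 don't count).
Defence peremptories used: #14, #24, #28, #8, #22 — 5 (for-cause on #19, #23, #20, #10, #31 don't count).
Remaining: (8 − 2) + (5 − 5) = 6.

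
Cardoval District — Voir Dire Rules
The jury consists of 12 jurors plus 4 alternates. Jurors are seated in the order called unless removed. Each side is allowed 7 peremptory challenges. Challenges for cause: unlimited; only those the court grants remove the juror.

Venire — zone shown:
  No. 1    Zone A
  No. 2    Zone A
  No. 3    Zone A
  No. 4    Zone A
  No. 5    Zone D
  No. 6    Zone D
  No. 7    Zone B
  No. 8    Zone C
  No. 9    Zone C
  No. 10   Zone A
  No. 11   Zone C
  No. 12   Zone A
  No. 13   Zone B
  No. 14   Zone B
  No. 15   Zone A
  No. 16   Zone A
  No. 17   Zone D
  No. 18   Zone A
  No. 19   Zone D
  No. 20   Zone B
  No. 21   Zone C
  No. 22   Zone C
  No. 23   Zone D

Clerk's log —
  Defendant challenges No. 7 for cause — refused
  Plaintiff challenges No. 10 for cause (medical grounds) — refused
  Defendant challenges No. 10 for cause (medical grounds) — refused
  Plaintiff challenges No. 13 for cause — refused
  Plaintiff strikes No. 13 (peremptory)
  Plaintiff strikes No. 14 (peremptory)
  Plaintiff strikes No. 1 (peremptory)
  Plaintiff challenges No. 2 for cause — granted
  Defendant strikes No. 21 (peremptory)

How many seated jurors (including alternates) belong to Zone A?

7

Removed: #1, #2, #13, #14, #21.
Seated (16 incl. alternates): #3, #4, #5, #6, #7, #8, #9, #10, #11, #12, #15, #16, #17, #18, #19, #20.
Of those, in Zone A: #3, #4, #10, #12, #15, #16, #18 → 7.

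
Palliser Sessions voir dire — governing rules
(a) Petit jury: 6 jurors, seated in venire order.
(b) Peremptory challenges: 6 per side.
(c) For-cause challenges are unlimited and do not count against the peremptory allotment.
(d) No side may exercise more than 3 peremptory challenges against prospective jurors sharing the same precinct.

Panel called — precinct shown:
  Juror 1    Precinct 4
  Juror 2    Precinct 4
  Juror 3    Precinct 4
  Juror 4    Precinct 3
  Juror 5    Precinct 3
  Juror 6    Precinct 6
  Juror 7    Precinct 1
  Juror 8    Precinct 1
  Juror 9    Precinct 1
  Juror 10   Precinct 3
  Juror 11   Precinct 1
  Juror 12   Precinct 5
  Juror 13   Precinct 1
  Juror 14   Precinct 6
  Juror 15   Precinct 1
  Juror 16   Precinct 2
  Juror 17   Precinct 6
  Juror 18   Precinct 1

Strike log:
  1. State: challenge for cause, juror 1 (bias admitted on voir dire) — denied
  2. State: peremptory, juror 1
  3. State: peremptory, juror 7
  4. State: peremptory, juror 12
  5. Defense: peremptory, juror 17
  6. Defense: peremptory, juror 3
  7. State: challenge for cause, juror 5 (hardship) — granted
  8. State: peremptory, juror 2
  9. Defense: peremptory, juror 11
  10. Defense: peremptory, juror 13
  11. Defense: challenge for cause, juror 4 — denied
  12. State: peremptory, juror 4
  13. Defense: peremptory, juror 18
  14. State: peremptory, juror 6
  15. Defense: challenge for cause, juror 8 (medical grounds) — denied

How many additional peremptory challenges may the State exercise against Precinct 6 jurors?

State peremptories so far: #1, #7, #12, #2, #4, #6 — 6 of 6 used, 0 left overall.
Against Precinct 6: #6 — 1 used; per-precinct cap 3 leaves 2.
Binding limit: min(0, 2) = 0.

0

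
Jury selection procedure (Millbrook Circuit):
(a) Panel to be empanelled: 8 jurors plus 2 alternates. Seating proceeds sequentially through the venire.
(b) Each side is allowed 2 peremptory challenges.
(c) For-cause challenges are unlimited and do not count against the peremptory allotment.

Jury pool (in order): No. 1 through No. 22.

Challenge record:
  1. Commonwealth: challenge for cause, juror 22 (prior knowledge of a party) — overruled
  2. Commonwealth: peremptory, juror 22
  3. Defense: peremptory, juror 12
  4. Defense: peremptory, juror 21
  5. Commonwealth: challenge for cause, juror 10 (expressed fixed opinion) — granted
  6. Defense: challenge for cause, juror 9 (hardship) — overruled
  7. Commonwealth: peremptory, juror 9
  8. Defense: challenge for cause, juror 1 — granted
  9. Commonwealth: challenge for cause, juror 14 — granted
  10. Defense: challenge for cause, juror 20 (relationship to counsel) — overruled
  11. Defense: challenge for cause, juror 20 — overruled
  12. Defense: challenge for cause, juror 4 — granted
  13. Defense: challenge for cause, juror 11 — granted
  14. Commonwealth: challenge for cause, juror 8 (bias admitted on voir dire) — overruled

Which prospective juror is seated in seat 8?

15

Removed: #1, #4, #9, #10, #11, #12, #14, #21, #22. (#8, #20 stay — for-cause denied.)
Filling seats in venire order through position 8: #2, #3, #5, #6, #7, #8, #13, #15.
So seat 8 is #15.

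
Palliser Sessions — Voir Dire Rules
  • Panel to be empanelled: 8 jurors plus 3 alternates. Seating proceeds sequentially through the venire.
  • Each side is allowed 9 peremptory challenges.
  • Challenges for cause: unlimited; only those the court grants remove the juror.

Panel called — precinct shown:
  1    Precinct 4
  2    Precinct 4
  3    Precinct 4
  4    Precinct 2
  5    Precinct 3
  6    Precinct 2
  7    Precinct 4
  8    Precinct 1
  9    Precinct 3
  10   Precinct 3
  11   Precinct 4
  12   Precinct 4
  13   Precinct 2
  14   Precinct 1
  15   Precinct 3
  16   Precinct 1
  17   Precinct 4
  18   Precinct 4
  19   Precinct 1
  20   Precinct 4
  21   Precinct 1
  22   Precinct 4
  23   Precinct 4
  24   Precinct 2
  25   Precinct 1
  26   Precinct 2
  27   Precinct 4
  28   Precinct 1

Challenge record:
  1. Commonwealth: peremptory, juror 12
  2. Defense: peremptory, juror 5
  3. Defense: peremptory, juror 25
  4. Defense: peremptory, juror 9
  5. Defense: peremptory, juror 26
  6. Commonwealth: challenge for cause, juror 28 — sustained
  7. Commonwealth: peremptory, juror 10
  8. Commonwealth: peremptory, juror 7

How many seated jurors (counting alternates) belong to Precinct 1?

3

Removed: #5, #7, #9, #10, #12, #25, #26, #28.
Seated (11 incl. alternates): #1, #2, #3, #4, #6, #8, #11, #13, #14, #15, #16.
Of those, in Precinct 1: #8, #14, #16 → 3.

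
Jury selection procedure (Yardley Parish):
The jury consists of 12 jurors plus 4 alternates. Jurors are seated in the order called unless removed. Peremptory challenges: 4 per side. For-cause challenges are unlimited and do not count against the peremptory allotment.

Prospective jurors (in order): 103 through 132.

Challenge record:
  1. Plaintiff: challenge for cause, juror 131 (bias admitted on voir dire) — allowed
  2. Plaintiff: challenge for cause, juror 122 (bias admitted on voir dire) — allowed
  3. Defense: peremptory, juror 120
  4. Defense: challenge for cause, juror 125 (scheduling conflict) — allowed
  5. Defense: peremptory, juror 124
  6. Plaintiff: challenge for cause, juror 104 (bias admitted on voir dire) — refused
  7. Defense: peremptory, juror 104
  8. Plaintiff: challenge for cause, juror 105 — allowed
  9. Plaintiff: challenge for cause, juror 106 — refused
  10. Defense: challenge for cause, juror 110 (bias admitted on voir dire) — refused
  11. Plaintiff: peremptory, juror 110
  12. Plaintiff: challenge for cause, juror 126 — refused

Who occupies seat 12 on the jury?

117

Removed: #104, #105, #110, #120, #122, #124, #125, #131. (#106, #126 stay — for-cause denied.)
Filling seats in venire order through position 12: #103, #106, #107, #108, #109, #111, #112, #113, #114, #115, #116, #117.
So seat 12 is #117.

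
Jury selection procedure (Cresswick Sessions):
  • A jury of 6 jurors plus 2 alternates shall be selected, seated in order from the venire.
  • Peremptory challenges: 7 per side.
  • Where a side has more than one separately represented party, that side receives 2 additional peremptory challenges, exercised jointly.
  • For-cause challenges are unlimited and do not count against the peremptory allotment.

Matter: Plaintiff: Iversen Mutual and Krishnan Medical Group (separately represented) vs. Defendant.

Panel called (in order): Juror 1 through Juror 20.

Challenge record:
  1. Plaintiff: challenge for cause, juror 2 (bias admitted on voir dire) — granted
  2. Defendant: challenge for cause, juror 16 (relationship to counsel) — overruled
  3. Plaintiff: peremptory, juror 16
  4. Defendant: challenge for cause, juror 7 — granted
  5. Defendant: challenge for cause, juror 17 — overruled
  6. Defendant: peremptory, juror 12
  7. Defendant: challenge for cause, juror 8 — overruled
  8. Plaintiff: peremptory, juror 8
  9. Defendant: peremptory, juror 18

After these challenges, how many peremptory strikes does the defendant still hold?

5

Defendant allotment: 7.
Defendant peremptories used: #12, #18 — 2 (for-cause on #16, #7, #17, #8 don't count).
Remaining: 7 − 2 = 5.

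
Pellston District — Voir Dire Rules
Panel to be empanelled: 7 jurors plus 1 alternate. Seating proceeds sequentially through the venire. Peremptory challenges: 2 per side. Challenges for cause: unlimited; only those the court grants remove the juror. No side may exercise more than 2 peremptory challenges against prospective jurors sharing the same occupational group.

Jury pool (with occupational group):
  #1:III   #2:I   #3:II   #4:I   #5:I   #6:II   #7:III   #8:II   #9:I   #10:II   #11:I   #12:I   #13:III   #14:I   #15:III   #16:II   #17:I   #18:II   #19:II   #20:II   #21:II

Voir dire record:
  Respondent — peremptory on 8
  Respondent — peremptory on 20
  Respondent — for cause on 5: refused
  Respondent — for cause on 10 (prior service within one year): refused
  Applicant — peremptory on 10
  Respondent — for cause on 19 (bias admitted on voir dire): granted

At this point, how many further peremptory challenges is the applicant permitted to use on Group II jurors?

Applicant peremptories so far: #10 — 1 of 2 used, 1 left overall.
Against Group II: #10 — 1 used; per-group cap 2 leaves 1.
Binding limit: min(1, 1) = 1.

1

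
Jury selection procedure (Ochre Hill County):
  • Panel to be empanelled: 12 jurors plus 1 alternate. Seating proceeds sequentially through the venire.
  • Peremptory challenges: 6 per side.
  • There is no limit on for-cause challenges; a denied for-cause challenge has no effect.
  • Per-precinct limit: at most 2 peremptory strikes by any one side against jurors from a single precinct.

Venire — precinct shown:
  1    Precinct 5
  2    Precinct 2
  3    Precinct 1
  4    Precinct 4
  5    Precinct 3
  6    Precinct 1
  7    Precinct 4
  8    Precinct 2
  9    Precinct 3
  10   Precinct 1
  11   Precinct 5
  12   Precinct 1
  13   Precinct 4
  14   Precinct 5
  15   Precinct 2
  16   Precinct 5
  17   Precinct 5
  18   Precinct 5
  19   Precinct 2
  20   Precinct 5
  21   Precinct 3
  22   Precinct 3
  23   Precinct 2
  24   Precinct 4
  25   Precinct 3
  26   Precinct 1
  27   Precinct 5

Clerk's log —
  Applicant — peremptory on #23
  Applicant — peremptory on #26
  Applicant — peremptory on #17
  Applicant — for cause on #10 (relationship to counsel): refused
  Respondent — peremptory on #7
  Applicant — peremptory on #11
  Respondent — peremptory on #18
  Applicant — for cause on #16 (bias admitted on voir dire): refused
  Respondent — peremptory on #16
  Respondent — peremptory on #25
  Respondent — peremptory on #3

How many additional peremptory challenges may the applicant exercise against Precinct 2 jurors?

1

Applicant peremptories so far: #23, #26, #17, #11 — 4 of 6 used, 2 left overall.
Against Precinct 2: #23 — 1 used; per-precinct cap 2 leaves 1.
Binding limit: min(2, 1) = 1.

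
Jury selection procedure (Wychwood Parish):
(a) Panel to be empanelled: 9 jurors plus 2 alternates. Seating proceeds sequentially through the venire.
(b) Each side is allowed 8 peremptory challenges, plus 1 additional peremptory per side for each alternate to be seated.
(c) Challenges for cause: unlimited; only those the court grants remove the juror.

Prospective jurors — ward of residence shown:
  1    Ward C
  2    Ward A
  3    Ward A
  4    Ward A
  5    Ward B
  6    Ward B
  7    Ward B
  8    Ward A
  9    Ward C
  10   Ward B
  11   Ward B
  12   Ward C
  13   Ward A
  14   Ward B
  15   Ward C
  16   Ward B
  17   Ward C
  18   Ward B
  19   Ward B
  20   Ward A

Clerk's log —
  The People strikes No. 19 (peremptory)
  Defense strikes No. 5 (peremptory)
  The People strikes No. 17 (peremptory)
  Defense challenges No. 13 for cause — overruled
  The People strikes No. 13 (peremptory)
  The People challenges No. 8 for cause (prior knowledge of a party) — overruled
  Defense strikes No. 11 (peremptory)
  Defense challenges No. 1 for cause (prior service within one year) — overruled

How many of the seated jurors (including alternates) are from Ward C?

Removed: #5, #11, #13, #17, #19.
Seated (11 incl. alternates): #1, #2, #3, #4, #6, #7, #8, #9, #10, #12, #14.
Of those, in Ward C: #1, #9, #12 → 3.

3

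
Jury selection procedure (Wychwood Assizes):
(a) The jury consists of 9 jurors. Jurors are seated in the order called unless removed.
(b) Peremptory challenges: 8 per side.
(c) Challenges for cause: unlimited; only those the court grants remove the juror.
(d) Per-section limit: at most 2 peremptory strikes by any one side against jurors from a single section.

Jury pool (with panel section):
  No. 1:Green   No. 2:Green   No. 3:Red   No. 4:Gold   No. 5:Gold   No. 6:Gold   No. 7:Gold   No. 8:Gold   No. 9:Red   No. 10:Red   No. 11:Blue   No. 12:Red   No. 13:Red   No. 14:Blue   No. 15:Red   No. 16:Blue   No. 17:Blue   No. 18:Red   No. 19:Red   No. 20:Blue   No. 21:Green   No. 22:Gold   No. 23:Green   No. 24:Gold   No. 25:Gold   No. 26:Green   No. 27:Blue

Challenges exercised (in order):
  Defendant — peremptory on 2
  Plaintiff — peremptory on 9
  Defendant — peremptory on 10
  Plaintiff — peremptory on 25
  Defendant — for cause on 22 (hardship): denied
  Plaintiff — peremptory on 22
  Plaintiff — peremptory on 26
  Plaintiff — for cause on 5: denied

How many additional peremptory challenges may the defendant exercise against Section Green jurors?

1

Defendant peremptories so far: #2, #10 — 2 of 8 used, 6 left overall.
Against Section Green: #2 — 1 used; per-section cap 2 leaves 1.
Binding limit: min(6, 1) = 1.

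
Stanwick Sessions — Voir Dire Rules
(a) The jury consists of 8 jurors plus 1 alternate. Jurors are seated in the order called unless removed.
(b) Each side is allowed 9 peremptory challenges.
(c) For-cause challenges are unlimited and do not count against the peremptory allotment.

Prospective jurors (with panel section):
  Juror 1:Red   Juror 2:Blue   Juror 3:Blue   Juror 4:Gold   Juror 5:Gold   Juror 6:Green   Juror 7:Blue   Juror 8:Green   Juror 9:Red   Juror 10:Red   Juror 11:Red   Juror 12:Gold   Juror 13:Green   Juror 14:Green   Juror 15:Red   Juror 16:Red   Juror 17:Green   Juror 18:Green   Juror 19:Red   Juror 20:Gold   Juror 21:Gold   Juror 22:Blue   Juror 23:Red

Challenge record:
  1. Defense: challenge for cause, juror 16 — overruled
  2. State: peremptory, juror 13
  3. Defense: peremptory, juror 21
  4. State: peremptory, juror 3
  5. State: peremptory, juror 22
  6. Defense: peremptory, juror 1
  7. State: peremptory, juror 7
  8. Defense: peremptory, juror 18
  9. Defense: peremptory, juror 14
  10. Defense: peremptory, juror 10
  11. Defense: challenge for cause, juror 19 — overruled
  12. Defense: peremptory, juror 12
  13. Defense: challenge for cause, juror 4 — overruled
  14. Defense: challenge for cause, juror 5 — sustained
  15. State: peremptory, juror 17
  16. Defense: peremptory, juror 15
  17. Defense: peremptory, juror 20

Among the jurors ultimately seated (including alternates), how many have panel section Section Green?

Removed: #1, #3, #5, #7, #10, #12, #13, #14, #15, #17, #18, #20, #21, #22.
Seated (9 incl. alternates): #2, #4, #6, #8, #9, #11, #16, #19, #23.
Of those, in Section Green: #6, #8 → 2.

2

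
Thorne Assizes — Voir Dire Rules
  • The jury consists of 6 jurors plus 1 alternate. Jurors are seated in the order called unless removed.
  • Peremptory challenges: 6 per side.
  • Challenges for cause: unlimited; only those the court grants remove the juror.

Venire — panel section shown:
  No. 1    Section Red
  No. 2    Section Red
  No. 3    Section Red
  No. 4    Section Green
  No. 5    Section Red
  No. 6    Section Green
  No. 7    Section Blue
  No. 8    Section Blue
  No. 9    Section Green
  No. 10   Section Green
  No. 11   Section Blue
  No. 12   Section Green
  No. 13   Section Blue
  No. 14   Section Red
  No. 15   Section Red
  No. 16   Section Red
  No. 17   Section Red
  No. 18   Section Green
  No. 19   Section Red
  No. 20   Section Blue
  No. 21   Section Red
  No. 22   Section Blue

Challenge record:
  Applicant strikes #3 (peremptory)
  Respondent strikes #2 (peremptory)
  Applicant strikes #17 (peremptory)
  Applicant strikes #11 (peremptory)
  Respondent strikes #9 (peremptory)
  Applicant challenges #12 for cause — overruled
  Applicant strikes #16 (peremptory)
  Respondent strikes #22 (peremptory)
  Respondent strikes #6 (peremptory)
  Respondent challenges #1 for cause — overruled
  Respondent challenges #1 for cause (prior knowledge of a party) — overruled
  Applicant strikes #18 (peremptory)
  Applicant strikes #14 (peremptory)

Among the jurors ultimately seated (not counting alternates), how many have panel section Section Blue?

2

Removed: #2, #3, #6, #9, #11, #14, #16, #17, #18, #22.
Seated jurors 1–6: #1, #4, #5, #7, #8, #10 (alternates #12 not counted).
Of those, in Section Blue: #7, #8 → 2.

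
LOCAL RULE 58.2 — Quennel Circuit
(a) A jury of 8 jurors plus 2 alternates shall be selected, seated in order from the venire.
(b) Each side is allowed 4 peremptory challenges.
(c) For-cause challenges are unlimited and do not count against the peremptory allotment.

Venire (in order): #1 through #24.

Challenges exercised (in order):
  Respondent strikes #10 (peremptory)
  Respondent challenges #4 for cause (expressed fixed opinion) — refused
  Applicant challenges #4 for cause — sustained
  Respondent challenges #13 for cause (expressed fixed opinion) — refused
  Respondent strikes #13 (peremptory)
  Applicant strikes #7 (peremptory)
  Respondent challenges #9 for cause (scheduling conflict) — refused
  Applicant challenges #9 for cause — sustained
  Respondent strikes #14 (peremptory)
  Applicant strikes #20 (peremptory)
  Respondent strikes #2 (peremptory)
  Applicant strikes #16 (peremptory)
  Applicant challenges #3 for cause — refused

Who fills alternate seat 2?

18

Removed: #2, #4, #7, #9, #10, #13, #14, #16, #20. (#3 stays — for-cause denied.)
Seating in order: seats 1–8 → #1, #3, #5, #6, #8, #11, #12, #15; alternates → #17, #18.
So alternate 2 is #18.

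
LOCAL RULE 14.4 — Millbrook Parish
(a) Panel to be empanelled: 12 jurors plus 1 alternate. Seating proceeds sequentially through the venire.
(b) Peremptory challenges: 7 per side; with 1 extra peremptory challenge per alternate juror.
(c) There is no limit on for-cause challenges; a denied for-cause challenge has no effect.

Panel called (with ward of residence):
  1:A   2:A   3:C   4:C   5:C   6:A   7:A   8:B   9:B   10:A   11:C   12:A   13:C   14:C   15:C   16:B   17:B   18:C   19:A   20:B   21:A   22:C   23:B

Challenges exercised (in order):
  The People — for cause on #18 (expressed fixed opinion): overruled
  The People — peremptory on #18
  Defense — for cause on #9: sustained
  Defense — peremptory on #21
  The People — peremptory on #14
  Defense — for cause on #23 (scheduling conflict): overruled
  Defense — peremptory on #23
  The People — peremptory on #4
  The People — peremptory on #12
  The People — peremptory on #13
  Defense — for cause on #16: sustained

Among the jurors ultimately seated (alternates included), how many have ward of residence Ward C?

4

Removed: #4, #9, #12, #13, #14, #16, #18, #21, #23.
Seated (13 incl. alternates): #1, #2, #3, #5, #6, #7, #8, #10, #11, #15, #17, #19, #20.
Of those, in Ward C: #3, #5, #11, #15 → 4.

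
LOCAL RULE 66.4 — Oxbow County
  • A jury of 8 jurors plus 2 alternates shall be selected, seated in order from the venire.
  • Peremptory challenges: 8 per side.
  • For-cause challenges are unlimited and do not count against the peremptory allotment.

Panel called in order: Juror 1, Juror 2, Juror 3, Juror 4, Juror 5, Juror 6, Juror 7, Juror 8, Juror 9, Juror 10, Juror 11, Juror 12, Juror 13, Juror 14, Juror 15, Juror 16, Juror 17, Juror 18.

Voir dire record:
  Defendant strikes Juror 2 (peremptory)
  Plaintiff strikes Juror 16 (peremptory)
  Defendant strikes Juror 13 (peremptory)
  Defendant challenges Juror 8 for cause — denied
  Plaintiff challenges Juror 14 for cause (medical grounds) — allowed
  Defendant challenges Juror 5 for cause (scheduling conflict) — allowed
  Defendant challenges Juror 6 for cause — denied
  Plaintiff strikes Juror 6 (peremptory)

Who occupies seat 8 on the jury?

11

Removed: #2, #5, #6, #13, #14, #16. (#8 stays — for-cause denied.)
Seating in order: seats 1–8 → #1, #3, #4, #7, #8, #9, #10, #11; alternates → #12, #15.
So seat 8 is #11.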